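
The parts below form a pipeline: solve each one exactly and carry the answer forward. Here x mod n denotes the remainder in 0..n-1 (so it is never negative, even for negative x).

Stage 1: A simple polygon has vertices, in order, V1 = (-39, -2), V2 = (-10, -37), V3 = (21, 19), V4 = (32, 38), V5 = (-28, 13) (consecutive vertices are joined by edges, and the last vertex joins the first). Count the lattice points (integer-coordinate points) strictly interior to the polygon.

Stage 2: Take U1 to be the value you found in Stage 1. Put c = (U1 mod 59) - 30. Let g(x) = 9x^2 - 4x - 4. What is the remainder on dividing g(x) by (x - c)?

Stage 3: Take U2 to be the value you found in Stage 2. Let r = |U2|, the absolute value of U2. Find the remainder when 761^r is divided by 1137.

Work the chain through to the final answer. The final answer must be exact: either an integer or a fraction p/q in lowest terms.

Stage 1: cross terms: (-39*-37 - -10*-2)=1423, (-10*19 - 21*-37)=587, (21*38 - 32*19)=190, (32*13 - -28*38)=1480, (-28*-2 - -39*13)=563; twice the area = |4243| = 4243; area = 4243/2; boundary points = 1 + 1 + 1 + 5 + 1 = 9; strictly interior points = area - boundary/2 + 1 = 2118; answer 2118
Stage 2: U1 = 2118; c = 23; remainder = value at the root: 9*(23)^2 - 4*(23)^1 - 4 = (4761) + (-92) + (-4) = 4665; answer 4665
Stage 3: U2 = 4665; r = 4665; squarings mod 1137: 761^1=761, 761^2=388, 761^4=460, 761^8=118, 761^16=280, 761^32=1084, 761^64=535, 761^128=838, 761^256=715, 761^512=712, 761^1024=979, 761^2048=1087, 761^4096=226; 761^4665 = 761^1 * 761^8 * 761^16 * 761^32 * 761^512 * 761^4096 = 998 (mod 1137); answer 998

998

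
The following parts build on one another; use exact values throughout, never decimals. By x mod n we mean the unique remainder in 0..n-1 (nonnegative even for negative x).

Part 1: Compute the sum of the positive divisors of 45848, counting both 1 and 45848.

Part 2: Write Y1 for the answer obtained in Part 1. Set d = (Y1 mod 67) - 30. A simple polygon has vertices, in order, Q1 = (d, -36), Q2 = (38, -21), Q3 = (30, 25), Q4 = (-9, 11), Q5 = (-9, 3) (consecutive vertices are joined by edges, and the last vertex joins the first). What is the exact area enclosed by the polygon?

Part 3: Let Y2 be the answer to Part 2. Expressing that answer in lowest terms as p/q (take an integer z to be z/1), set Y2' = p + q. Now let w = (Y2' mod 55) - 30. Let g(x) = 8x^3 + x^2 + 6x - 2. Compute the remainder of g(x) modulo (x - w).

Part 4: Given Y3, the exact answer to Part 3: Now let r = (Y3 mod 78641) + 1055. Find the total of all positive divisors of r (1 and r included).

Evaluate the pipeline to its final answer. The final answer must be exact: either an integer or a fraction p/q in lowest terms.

11284

Part 1: 45848 = 2^3 * 11 * 521; sigma = (1 + 2 + 4 + 8) * (1 + 11) * (1 + 521) = 15 * 12 * 522 = 93960; answer 93960
Part 2: Y1 = 93960; d = -4; cross terms: (-4*-21 - 38*-36)=1452, (38*25 - 30*-21)=1580, (30*11 - -9*25)=555, (-9*3 - -9*11)=72, (-9*-36 - -4*3)=336; twice the area = |3995| = 3995; area = 3995/2; answer 3995/2
Part 3: Y2 = 3995/2; threaded value p + q = 3997; w = 7; remainder = value at the root: 8*(7)^3 + 1*(7)^2 + 6*(7)^1 - 2 = (2744) + (49) + (42) + (-2) = 2833; answer 2833
Part 4: Y3 = 2833; r = 3888; 3888 = 2^4 * 3^5; sigma = (1 + 2 + 4 + 8 + 16) * (1 + 3 + 9 + 27 + 81 + 243) = 31 * 364 = 11284; answer 11284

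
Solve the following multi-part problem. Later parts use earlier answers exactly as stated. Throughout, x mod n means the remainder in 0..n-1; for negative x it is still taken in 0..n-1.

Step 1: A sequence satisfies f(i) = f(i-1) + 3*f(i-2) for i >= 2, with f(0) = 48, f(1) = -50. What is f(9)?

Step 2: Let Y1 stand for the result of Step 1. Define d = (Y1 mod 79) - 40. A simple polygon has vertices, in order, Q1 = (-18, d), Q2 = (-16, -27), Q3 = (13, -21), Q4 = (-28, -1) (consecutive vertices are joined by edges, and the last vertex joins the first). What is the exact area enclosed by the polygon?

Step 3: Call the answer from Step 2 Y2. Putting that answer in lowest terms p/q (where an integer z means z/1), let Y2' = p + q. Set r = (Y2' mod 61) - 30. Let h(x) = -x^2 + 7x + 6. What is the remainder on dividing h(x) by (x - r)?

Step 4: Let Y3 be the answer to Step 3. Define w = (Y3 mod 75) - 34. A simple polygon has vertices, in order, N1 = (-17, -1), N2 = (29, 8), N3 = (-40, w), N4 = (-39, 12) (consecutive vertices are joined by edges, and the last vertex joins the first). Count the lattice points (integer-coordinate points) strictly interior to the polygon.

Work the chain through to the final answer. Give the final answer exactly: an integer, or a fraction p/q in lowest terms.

Step 1: f(2) = 1*(-50) + 3*(48) = 94; iterating: f(2)=94, f(3)=-56, f(4)=226, f(5)=58, f(6)=736, f(7)=910, f(8)=3118, f(9)=5848; answer 5848
Step 2: Y1 = 5848; d = -38; cross terms: (-18*-27 - -16*-38)=-122, (-16*-21 - 13*-27)=687, (13*-1 - -28*-21)=-601, (-28*-38 - -18*-1)=1046; twice the area = |1010| = 1010; area = 505; answer 505
Step 3: Y2 = 505; threaded value p + q = 506; r = -12; remainder = value at the root: -1*(-12)^2 + 7*(-12)^1 + 6 = (-144) + (-84) + (6) = -222; answer -222
Step 4: Y3 = -222; w = -31; cross terms: (-17*8 - 29*-1)=-107, (29*-31 - -40*8)=-579, (-40*12 - -39*-31)=-1689, (-39*-1 - -17*12)=243; twice the area = |-2132| = 2132; area = 1066; boundary points = 1 + 3 + 1 + 1 = 6; strictly interior points = area - boundary/2 + 1 = 1064; answer 1064

1064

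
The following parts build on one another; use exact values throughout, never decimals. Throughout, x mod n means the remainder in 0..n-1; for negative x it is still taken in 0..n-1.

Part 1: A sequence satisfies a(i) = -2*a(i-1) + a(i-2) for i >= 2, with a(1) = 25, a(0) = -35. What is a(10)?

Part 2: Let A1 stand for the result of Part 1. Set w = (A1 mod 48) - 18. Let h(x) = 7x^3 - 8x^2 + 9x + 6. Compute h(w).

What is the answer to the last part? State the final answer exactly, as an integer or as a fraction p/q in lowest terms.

-2850

Part 1: a(2) = -2*(25) + 1*(-35) = -85; iterating: a(2)=-85, a(3)=195, a(4)=-475, a(5)=1145, a(6)=-2765, a(7)=6675, a(8)=-16115, a(9)=38905, a(10)=-93925; answer -93925
Part 2: A1 = -93925; w = -7; 7*(-7)^3 - 8*(-7)^2 + 9*(-7)^1 + 6 = (-2401) + (-392) + (-63) + (6) = -2850; answer -2850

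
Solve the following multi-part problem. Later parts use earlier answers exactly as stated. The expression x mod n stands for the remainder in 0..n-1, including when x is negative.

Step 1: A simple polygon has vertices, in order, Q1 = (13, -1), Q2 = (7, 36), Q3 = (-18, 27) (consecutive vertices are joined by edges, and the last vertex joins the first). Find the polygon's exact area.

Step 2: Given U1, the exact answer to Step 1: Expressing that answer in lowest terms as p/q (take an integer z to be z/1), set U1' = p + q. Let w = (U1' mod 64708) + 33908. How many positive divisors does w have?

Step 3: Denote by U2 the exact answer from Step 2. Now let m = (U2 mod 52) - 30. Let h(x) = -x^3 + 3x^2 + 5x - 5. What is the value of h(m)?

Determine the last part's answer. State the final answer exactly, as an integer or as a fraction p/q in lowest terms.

Step 1: cross terms: (13*36 - 7*-1)=475, (7*27 - -18*36)=837, (-18*-1 - 13*27)=-333; twice the area = |979| = 979; area = 979/2; answer 979/2
Step 2: U1 = 979/2; threaded value p + q = 981; w = 34889; 34889 = 139 * 251; number of divisors = (1+1) * (1+1) = 4; answer 4
Step 3: U2 = 4; m = -26; -1*(-26)^3 + 3*(-26)^2 + 5*(-26)^1 - 5 = (17576) + (2028) + (-130) + (-5) = 19469; answer 19469

19469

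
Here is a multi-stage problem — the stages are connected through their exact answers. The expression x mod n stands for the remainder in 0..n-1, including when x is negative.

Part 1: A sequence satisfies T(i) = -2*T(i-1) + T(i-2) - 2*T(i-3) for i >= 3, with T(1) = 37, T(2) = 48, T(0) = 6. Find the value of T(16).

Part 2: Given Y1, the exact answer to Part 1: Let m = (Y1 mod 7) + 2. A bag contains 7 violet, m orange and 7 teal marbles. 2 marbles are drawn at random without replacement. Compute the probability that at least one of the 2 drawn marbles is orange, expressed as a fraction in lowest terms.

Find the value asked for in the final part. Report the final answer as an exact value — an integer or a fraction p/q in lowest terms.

62/153

Part 1: T(3) = -2*(48) + 1*(37) - 2*(6) = -71; iterating: T(3)=-71, T(4)=116, T(5)=-399, T(6)=1056, T(7)=-2743, T(8)=7340, T(9)=-19535, T(10)=51896, T(11)=-138007, T(12)=366980, T(13)=-975759, T(14)=2594512, T(15)=-6898743, T(16)=18343516; answer 18343516
Part 2: Y1 = 18343516; m = 4; total draws C(18,2) = 153; complement C(14,2) = 91; favorable 153 - 91 = 62; P = 62/153; answer 62/153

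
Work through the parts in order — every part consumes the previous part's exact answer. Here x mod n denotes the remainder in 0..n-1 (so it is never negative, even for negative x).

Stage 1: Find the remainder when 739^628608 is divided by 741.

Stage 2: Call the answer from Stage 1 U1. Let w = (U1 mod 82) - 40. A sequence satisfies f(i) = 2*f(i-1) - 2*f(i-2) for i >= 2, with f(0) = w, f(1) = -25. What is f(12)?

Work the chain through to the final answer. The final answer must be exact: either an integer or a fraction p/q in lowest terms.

-1472

Stage 1: squarings mod 741: 739^1=739, 739^2=4, 739^4=16, 739^8=256, 739^16=328, 739^32=139, 739^64=55, 739^128=61, 739^256=16, 739^512=256, 739^1024=328, 739^2048=139, 739^4096=55, 739^8192=61, 739^16384=16, 739^32768=256, 739^65536=328, 739^131072=139, 739^262144=55, 739^524288=61; 739^628608 = 739^128 * 739^256 * 739^512 * 739^1024 * 739^4096 * 739^32768 * 739^65536 * 739^524288 = 391 (mod 741); answer 391
Stage 2: U1 = 391; w = 23; f(2) = 2*(-25) - 2*(23) = -96; iterating: f(2)=-96, f(3)=-142, f(4)=-92, f(5)=100, f(6)=384, f(7)=568, f(8)=368, f(9)=-400, f(10)=-1536, f(11)=-2272, f(12)=-1472; answer -1472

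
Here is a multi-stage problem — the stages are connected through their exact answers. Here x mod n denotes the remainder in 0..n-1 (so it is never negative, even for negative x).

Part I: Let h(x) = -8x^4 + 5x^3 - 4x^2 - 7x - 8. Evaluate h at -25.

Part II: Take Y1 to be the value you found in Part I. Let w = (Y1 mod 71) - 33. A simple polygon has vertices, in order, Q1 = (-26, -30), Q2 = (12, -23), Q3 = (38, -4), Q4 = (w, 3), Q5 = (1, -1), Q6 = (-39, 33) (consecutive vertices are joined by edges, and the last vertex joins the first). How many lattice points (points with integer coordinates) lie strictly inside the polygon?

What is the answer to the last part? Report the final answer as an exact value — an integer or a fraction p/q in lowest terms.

1977

Part I: -8*(-25)^4 + 5*(-25)^3 - 4*(-25)^2 - 7*(-25)^1 - 8 = (-3125000) + (-78125) + (-2500) + (175) + (-8) = -3205458; answer -3205458
Part II: Y1 = -3205458; w = 17; cross terms: (-26*-23 - 12*-30)=958, (12*-4 - 38*-23)=826, (38*3 - 17*-4)=182, (17*-1 - 1*3)=-20, (1*33 - -39*-1)=-6, (-39*-30 - -26*33)=2028; twice the area = |3968| = 3968; area = 1984; boundary points = 1 + 1 + 7 + 4 + 2 + 1 = 16; strictly interior points = area - boundary/2 + 1 = 1977; answer 1977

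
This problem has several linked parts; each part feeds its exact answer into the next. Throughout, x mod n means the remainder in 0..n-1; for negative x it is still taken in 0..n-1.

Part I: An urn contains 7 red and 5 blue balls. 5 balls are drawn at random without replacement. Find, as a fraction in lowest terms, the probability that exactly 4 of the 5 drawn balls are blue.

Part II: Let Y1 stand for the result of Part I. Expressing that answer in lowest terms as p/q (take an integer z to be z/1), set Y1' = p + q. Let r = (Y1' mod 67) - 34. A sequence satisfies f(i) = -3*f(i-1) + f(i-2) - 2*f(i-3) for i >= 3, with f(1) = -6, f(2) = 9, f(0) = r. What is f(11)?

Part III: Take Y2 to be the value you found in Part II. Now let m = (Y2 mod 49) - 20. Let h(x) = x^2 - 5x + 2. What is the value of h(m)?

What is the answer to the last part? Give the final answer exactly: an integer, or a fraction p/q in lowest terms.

Part I: total draws C(12,5) = 792; favorable C(5,4)*C(7,1) = 35; P = 35/792; answer 35/792
Part II: Y1 = 35/792; threaded value p + q = 827; r = -11; f(3) = -3*(9) + 1*(-6) - 2*(-11) = -11; iterating: f(3)=-11, f(4)=54, f(5)=-191, f(6)=649, f(7)=-2246, f(8)=7769, f(9)=-26851, f(10)=92814, f(11)=-320831; answer -320831
Part III: Y2 = -320831; m = 1; 1*(1)^2 - 5*(1)^1 + 2 = (1) + (-5) + (2) = -2; answer -2

-2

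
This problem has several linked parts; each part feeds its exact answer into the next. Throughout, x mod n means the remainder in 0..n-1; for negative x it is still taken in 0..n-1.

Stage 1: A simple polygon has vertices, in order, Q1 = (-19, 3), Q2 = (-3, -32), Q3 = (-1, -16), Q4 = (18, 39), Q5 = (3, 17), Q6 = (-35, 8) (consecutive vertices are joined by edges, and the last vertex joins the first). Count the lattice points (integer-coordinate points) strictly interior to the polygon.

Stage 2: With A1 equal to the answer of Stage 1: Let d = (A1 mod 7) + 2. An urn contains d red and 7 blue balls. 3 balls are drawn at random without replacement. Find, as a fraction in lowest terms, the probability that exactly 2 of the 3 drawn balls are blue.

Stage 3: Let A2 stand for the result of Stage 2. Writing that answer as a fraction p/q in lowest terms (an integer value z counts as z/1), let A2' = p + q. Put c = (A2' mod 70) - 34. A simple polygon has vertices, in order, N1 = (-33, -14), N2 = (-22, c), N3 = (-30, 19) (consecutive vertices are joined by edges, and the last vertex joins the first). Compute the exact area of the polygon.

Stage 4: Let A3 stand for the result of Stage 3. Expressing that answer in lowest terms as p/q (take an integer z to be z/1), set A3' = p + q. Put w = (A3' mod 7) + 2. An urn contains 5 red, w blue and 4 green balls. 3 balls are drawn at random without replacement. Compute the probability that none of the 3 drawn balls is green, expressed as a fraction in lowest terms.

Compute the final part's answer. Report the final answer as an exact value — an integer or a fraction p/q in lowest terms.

11/28

Stage 1: cross terms: (-19*-32 - -3*3)=617, (-3*-16 - -1*-32)=16, (-1*39 - 18*-16)=249, (18*17 - 3*39)=189, (3*8 - -35*17)=619, (-35*3 - -19*8)=47; twice the area = |1737| = 1737; area = 1737/2; boundary points = 1 + 2 + 1 + 1 + 1 + 1 = 7; strictly interior points = area - boundary/2 + 1 = 866; answer 866
Stage 2: A1 = 866; d = 7; total draws C(14,3) = 364; favorable C(7,2)*C(7,1) = 147; P = 21/52; answer 21/52
Stage 3: A2 = 21/52; threaded value p + q = 73; c = -31; cross terms: (-33*-31 - -22*-14)=715, (-22*19 - -30*-31)=-1348, (-30*-14 - -33*19)=1047; twice the area = |414| = 414; area = 207; answer 207
Stage 4: A3 = 207; threaded value p + q = 208; w = 7; total draws C(16,3) = 560; favorable C(12,3) = 220; P = 11/28; answer 11/28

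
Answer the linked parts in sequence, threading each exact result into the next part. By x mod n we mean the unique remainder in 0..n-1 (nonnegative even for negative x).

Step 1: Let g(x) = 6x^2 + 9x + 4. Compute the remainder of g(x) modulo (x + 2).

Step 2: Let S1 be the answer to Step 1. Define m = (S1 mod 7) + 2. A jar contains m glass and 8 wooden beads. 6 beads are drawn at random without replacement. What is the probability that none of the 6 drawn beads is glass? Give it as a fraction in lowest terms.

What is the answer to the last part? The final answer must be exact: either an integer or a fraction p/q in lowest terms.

7/429

Step 1: remainder = value at the root: 6*(-2)^2 + 9*(-2)^1 + 4 = (24) + (-18) + (4) = 10; answer 10
Step 2: S1 = 10; m = 5; total draws C(13,6) = 1716; favorable C(8,6) = 28; P = 7/429; answer 7/429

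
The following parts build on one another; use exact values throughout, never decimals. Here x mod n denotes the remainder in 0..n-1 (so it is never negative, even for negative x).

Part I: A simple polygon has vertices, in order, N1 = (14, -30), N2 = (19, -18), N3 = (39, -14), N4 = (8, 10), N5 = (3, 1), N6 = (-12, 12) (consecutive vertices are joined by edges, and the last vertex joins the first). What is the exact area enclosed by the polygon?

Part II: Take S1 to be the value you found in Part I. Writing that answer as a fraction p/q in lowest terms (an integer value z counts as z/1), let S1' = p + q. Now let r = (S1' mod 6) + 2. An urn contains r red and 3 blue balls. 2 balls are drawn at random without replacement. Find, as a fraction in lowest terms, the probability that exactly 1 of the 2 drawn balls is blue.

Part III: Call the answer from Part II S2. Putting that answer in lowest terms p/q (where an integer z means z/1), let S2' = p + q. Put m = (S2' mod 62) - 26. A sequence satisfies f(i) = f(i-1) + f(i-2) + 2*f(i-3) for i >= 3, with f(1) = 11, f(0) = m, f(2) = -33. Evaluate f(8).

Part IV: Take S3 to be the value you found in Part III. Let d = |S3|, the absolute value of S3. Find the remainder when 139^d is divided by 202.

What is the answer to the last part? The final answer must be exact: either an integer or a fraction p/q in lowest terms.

67

Part I: cross terms: (14*-18 - 19*-30)=318, (19*-14 - 39*-18)=436, (39*10 - 8*-14)=502, (8*1 - 3*10)=-22, (3*12 - -12*1)=48, (-12*-30 - 14*12)=192; twice the area = |1474| = 1474; area = 737; answer 737
Part II: S1 = 737; threaded value p + q = 738; r = 2; total draws C(5,2) = 10; favorable C(3,1)*C(2,1) = 6; P = 3/5; answer 3/5
Part III: S2 = 3/5; threaded value p + q = 8; m = -18; f(3) = 1*(-33) + 1*(11) + 2*(-18) = -58; iterating: f(3)=-58, f(4)=-69, f(5)=-193, f(6)=-378, f(7)=-709, f(8)=-1473; answer -1473
Part IV: S3 = -1473; d = 1473; squarings mod 202: 139^1=139, 139^2=131, 139^4=193, 139^8=81, 139^16=97, 139^32=117, 139^64=155, 139^128=189, 139^256=169, 139^512=79, 139^1024=181; 139^1473 = 139^1 * 139^64 * 139^128 * 139^256 * 139^1024 = 67 (mod 202); answer 67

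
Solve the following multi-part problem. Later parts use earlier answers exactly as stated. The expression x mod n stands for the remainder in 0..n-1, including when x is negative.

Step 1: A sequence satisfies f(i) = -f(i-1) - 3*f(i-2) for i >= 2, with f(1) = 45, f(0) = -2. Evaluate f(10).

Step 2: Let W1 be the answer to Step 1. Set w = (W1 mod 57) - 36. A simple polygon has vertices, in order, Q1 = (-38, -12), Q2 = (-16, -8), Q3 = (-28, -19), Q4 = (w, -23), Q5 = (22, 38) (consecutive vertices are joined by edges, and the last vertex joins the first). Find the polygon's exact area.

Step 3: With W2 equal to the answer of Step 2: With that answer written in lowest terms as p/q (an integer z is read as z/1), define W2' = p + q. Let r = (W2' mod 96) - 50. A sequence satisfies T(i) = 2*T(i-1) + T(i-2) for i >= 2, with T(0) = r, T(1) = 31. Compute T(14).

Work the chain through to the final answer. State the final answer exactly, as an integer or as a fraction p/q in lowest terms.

Step 1: f(2) = -1*(45) - 3*(-2) = -39; iterating: f(2)=-39, f(3)=-96, f(4)=213, f(5)=75, f(6)=-714, f(7)=489, f(8)=1653, f(9)=-3120, f(10)=-1839; answer -1839
Step 2: W1 = -1839; w = 6; cross terms: (-38*-8 - -16*-12)=112, (-16*-19 - -28*-8)=80, (-28*-23 - 6*-19)=758, (6*38 - 22*-23)=734, (22*-12 - -38*38)=1180; twice the area = |2864| = 2864; area = 1432; answer 1432
Step 3: W2 = 1432; threaded value p + q = 1433; r = 39; T(2) = 2*(31) + 1*(39) = 101; iterating: T(2)=101, T(3)=233, T(4)=567, T(5)=1367, T(6)=3301, T(7)=7969, T(8)=19239, T(9)=46447, T(10)=112133, T(11)=270713, T(12)=653559, T(13)=1577831, T(14)=3809221; answer 3809221

3809221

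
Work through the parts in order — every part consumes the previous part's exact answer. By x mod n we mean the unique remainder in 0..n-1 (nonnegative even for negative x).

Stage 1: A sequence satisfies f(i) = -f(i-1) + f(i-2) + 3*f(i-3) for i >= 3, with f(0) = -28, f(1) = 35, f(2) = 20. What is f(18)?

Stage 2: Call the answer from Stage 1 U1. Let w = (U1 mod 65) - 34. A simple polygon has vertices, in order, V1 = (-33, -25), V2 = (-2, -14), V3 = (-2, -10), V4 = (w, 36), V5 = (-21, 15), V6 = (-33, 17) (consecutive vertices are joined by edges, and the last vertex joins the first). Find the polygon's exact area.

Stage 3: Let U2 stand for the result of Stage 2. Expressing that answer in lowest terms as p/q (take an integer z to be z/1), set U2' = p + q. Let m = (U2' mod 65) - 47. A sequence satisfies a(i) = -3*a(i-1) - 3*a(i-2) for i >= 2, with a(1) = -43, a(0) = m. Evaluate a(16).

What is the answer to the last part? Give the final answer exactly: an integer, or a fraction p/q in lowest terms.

Stage 1: f(3) = -1*(20) + 1*(35) + 3*(-28) = -69; iterating: f(3)=-69, f(4)=194, f(5)=-203, f(6)=190, f(7)=189, f(8)=-608, f(9)=1367, f(10)=-1408, f(11)=951, f(12)=1742, f(13)=-5015, f(14)=9610, f(15)=-9399, f(16)=3964, f(17)=15467, f(18)=-39700; answer -39700
Stage 2: U1 = -39700; w = -19; cross terms: (-33*-14 - -2*-25)=412, (-2*-10 - -2*-14)=-8, (-2*36 - -19*-10)=-262, (-19*15 - -21*36)=471, (-21*17 - -33*15)=138, (-33*-25 - -33*17)=1386; twice the area = |2137| = 2137; area = 2137/2; answer 2137/2
Stage 3: U2 = 2137/2; threaded value p + q = 2139; m = 12; a(2) = -3*(-43) - 3*(12) = 93; iterating: a(2)=93, a(3)=-150, a(4)=171, a(5)=-63, a(6)=-324, a(7)=1161, a(8)=-2511, a(9)=4050, a(10)=-4617, a(11)=1701, a(12)=8748, a(13)=-31347, a(14)=67797, a(15)=-109350, a(16)=124659; answer 124659

124659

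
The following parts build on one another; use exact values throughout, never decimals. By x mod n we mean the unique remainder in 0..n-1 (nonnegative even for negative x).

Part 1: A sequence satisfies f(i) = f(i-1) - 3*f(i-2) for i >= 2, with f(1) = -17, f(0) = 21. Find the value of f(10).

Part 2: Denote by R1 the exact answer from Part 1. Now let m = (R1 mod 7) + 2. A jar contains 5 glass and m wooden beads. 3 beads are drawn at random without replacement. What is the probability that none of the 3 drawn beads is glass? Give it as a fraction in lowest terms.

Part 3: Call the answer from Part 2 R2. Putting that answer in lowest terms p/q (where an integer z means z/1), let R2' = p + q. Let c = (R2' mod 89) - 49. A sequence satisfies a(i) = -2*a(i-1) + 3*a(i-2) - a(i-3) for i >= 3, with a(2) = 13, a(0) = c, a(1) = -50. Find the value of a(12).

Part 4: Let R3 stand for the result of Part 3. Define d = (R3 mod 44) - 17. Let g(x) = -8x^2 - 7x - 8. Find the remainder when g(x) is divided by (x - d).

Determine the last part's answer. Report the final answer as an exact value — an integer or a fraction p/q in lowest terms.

Part 1: f(2) = 1*(-17) - 3*(21) = -80; iterating: f(2)=-80, f(3)=-29, f(4)=211, f(5)=298, f(6)=-335, f(7)=-1229, f(8)=-224, f(9)=3463, f(10)=4135; answer 4135
Part 2: R1 = 4135; m = 7; total draws C(12,3) = 220; favorable C(7,3) = 35; P = 7/44; answer 7/44
Part 3: R2 = 7/44; threaded value p + q = 51; c = 2; a(3) = -2*(13) + 3*(-50) - 1*(2) = -178; iterating: a(3)=-178, a(4)=445, a(5)=-1437, a(6)=4387, a(7)=-13530, a(8)=41658, a(9)=-128293, a(10)=395090, a(11)=-1216717, a(12)=3746997; answer 3746997
Part 4: R3 = 3746997; d = -16; remainder = value at the root: -8*(-16)^2 - 7*(-16)^1 - 8 = (-2048) + (112) + (-8) = -1944; answer -1944

-1944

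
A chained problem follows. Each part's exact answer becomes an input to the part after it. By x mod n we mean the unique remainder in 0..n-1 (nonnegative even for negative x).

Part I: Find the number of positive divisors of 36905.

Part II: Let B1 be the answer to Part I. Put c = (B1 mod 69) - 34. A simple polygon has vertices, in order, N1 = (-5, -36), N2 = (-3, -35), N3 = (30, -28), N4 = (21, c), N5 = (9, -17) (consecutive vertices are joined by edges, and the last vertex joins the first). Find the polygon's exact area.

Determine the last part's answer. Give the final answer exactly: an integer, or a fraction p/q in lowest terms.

561/2

Part I: 36905 = 5 * 11^2 * 61; number of divisors = (1+1) * (2+1) * (1+1) = 12; answer 12
Part II: B1 = 12; c = -22; cross terms: (-5*-35 - -3*-36)=67, (-3*-28 - 30*-35)=1134, (30*-22 - 21*-28)=-72, (21*-17 - 9*-22)=-159, (9*-36 - -5*-17)=-409; twice the area = |561| = 561; area = 561/2; answer 561/2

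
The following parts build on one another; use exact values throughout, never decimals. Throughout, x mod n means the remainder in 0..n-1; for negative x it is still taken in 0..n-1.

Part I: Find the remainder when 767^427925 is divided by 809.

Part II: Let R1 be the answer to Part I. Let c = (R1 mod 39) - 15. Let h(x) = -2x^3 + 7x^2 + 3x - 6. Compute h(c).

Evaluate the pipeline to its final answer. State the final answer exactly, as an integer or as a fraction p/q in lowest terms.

Part I: squarings mod 809: 767^1=767, 767^2=146, 767^4=282, 767^8=242, 767^16=316, 767^32=349, 767^64=451, 767^128=342, 767^256=468, 767^512=594, 767^1024=112, 767^2048=409, 767^4096=627, 767^8192=764, 767^16384=407, 767^32768=613, 767^65536=393, 767^131072=739, 767^262144=46; 767^427925 = 767^1 * 767^4 * 767^16 * 767^128 * 767^256 * 767^512 * 767^1024 * 767^32768 * 767^131072 * 767^262144 = 326 (mod 809); answer 326
Part II: R1 = 326; c = -1; -2*(-1)^3 + 7*(-1)^2 + 3*(-1)^1 - 6 = (2) + (7) + (-3) + (-6) = 0; answer 0

0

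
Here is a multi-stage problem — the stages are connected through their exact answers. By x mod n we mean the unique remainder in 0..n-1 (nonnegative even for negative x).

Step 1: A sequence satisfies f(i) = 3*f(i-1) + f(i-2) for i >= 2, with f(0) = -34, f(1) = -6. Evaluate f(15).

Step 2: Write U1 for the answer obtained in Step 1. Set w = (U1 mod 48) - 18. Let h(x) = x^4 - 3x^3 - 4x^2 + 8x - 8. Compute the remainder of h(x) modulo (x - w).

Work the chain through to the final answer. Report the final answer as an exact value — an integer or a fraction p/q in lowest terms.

15064

Step 1: f(2) = 3*(-6) + 1*(-34) = -52; iterating: f(2)=-52, f(3)=-162, f(4)=-538, f(5)=-1776, f(6)=-5866, f(7)=-19374, f(8)=-63988, f(9)=-211338, f(10)=-698002, f(11)=-2305344, f(12)=-7614034, f(13)=-25147446, f(14)=-83056372, f(15)=-274316562; answer -274316562
Step 2: U1 = -274316562; w = 12; remainder = value at the root: 1*(12)^4 - 3*(12)^3 - 4*(12)^2 + 8*(12)^1 - 8 = (20736) + (-5184) + (-576) + (96) + (-8) = 15064; answer 15064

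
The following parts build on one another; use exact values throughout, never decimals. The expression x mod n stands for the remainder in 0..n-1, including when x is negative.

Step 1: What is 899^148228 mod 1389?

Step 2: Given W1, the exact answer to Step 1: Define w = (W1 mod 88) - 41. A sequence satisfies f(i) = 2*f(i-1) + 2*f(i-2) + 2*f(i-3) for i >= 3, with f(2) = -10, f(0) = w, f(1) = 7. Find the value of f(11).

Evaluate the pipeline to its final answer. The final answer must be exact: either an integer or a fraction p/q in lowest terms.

28752

Step 1: squarings mod 1389: 899^1=899, 899^2=1192, 899^4=1306, 899^8=1333, 899^16=358, 899^32=376, 899^64=1087, 899^128=919, 899^256=49, 899^512=1012, 899^1024=451, 899^2048=607, 899^4096=364, 899^8192=541, 899^16384=991, 899^32768=58, 899^65536=586, 899^131072=313; 899^148228 = 899^4 * 899^256 * 899^512 * 899^16384 * 899^131072 = 226 (mod 1389); answer 226
Step 2: W1 = 226; w = 9; f(3) = 2*(-10) + 2*(7) + 2*(9) = 12; iterating: f(3)=12, f(4)=18, f(5)=40, f(6)=140, f(7)=396, f(8)=1152, f(9)=3376, f(10)=9848, f(11)=28752; answer 28752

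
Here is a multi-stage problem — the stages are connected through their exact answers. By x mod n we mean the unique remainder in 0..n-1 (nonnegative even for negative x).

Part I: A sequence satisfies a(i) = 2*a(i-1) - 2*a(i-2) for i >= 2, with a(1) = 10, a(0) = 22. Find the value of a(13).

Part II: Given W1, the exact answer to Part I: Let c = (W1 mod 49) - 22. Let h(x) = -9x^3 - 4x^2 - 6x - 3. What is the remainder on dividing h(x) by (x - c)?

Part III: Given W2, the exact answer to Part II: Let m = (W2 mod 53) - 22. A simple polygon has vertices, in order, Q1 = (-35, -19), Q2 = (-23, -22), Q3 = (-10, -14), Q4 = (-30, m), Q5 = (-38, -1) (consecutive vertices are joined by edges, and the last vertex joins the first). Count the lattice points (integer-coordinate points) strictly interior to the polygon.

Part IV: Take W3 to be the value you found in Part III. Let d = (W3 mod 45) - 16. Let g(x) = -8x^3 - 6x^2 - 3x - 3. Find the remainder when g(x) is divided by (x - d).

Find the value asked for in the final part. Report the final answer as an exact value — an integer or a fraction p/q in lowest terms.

-100582

Part I: a(2) = 2*(10) - 2*(22) = -24; iterating: a(2)=-24, a(3)=-68, a(4)=-88, a(5)=-40, a(6)=96, a(7)=272, a(8)=352, a(9)=160, a(10)=-384, a(11)=-1088, a(12)=-1408, a(13)=-640; answer -640
Part II: W1 = -640; c = 24; remainder = value at the root: -9*(24)^3 - 4*(24)^2 - 6*(24)^1 - 3 = (-124416) + (-2304) + (-144) + (-3) = -126867; answer -126867
Part III: W2 = -126867; m = -7; cross terms: (-35*-22 - -23*-19)=333, (-23*-14 - -10*-22)=102, (-10*-7 - -30*-14)=-350, (-30*-1 - -38*-7)=-236, (-38*-19 - -35*-1)=687; twice the area = |536| = 536; area = 268; boundary points = 3 + 1 + 1 + 2 + 3 = 10; strictly interior points = area - boundary/2 + 1 = 264; answer 264
Part IV: W3 = 264; d = 23; remainder = value at the root: -8*(23)^3 - 6*(23)^2 - 3*(23)^1 - 3 = (-97336) + (-3174) + (-69) + (-3) = -100582; answer -100582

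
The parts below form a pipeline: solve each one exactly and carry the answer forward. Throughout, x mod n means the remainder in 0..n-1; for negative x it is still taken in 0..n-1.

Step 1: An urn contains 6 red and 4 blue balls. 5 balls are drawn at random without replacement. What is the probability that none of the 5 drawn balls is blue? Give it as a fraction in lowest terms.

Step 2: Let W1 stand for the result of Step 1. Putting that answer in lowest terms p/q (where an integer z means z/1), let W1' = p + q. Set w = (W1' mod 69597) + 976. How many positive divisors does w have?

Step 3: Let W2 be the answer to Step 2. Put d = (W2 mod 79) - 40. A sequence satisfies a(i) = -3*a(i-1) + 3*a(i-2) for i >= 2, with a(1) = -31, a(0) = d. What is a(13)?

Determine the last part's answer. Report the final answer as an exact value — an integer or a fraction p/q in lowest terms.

Step 1: total draws C(10,5) = 252; favorable C(6,5) = 6; P = 1/42; answer 1/42
Step 2: W1 = 1/42; threaded value p + q = 43; w = 1019; 1019 is prime, so its only divisors are 1 and 1019; count = 2; answer 2
Step 3: W2 = 2; d = -38; a(2) = -3*(-31) + 3*(-38) = -21; iterating: a(2)=-21, a(3)=-30, a(4)=27, a(5)=-171, a(6)=594, a(7)=-2295, a(8)=8667, a(9)=-32886, a(10)=124659, a(11)=-472635, a(12)=1791882, a(13)=-6793551; answer -6793551

-6793551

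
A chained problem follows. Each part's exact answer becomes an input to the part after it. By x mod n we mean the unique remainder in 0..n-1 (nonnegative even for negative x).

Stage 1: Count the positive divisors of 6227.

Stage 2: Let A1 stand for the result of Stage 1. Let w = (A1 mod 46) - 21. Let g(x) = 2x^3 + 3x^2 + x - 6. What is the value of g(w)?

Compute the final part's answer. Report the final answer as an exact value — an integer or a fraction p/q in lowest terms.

-8982

Stage 1: 6227 = 13 * 479; number of divisors = (1+1) * (1+1) = 4; answer 4
Stage 2: A1 = 4; w = -17; 2*(-17)^3 + 3*(-17)^2 + 1*(-17)^1 - 6 = (-9826) + (867) + (-17) + (-6) = -8982; answer -8982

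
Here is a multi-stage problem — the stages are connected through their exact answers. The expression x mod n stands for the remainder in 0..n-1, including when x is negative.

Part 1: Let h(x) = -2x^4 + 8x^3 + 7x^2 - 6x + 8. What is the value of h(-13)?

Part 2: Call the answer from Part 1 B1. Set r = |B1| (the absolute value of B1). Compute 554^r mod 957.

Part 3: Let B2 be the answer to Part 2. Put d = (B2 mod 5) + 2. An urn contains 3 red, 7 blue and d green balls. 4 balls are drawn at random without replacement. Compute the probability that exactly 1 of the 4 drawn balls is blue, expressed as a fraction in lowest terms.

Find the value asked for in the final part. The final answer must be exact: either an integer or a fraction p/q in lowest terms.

Part 1: -2*(-13)^4 + 8*(-13)^3 + 7*(-13)^2 - 6*(-13)^1 + 8 = (-57122) + (-17576) + (1183) + (78) + (8) = -73429; answer -73429
Part 2: B1 = -73429; r = 73429; squarings mod 957: 554^1=554, 554^2=676, 554^4=487, 554^8=790, 554^16=136, 554^32=313, 554^64=355, 554^128=658, 554^256=400, 554^512=181, 554^1024=223, 554^2048=922, 554^4096=268, 554^8192=49, 554^16384=487, 554^32768=790, 554^65536=136; 554^73429 = 554^1 * 554^4 * 554^16 * 554^64 * 554^128 * 554^512 * 554^1024 * 554^2048 * 554^4096 * 554^65536 = 773 (mod 957); answer 773
Part 3: B2 = 773; d = 5; total draws C(15,4) = 1365; favorable C(7,1)*C(8,3) = 392; P = 56/195; answer 56/195

56/195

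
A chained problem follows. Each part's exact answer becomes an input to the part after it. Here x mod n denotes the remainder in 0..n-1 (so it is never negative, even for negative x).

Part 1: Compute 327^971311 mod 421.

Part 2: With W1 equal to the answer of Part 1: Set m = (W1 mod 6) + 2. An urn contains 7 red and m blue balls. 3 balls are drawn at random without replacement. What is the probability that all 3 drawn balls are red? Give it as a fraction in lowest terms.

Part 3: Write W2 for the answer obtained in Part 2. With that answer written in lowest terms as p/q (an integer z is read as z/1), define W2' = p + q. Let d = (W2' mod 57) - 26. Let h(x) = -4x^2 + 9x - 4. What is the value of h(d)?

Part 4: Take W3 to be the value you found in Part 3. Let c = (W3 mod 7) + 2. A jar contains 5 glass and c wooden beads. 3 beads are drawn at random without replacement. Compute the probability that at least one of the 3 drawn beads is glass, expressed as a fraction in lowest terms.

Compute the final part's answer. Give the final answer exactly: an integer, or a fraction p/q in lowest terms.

11/12

Part 1: squarings mod 421: 327^1=327, 327^2=416, 327^4=25, 327^8=204, 327^16=358, 327^32=180, 327^64=404, 327^128=289, 327^256=163, 327^512=46, 327^1024=11, 327^2048=121, 327^4096=327, 327^8192=416, 327^16384=25, 327^32768=204, 327^65536=358, 327^131072=180, 327^262144=404, 327^524288=289; 327^971311 = 327^1 * 327^2 * 327^4 * 327^8 * 327^32 * 327^512 * 327^4096 * 327^16384 * 327^32768 * 327^131072 * 327^262144 * 327^524288 = 266 (mod 421); answer 266
Part 2: W1 = 266; m = 4; total draws C(11,3) = 165; favorable C(7,3) = 35; P = 7/33; answer 7/33
Part 3: W2 = 7/33; threaded value p + q = 40; d = 14; -4*(14)^2 + 9*(14)^1 - 4 = (-784) + (126) + (-4) = -662; answer -662
Part 4: W3 = -662; c = 5; total draws C(10,3) = 120; complement C(5,3) = 10; favorable 120 - 10 = 110; P = 11/12; answer 11/12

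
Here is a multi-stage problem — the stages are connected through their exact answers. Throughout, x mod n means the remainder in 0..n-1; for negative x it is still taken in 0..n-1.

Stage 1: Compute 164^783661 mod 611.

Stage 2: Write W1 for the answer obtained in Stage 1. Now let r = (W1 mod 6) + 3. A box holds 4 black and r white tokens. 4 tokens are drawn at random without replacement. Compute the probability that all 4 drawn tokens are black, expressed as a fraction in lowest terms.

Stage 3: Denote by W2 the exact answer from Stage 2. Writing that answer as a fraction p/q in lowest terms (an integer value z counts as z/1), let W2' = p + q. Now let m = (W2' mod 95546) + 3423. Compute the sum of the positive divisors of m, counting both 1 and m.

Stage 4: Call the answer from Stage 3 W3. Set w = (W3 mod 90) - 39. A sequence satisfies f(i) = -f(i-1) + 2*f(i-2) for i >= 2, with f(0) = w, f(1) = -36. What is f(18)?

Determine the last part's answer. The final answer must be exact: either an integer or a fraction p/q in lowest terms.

2883570

Stage 1: squarings mod 611: 164^1=164, 164^2=12, 164^4=144, 164^8=573, 164^16=222, 164^32=404, 164^64=79, 164^128=131, 164^256=53, 164^512=365, 164^1024=27, 164^2048=118, 164^4096=482, 164^8192=144, 164^16384=573, 164^32768=222, 164^65536=404, 164^131072=79, 164^262144=131, 164^524288=53; 164^783661 = 164^1 * 164^4 * 164^8 * 164^32 * 164^256 * 164^1024 * 164^4096 * 164^8192 * 164^16384 * 164^32768 * 164^65536 * 164^131072 * 164^524288 = 398 (mod 611); answer 398
Stage 2: W1 = 398; r = 5; total draws C(9,4) = 126; favorable C(4,4) = 1; P = 1/126; answer 1/126
Stage 3: W2 = 1/126; threaded value p + q = 127; m = 3550; 3550 = 2 * 5^2 * 71; sigma = (1 + 2) * (1 + 5 + 25) * (1 + 71) = 3 * 31 * 72 = 6696; answer 6696
Stage 4: W3 = 6696; w = -3; f(2) = -1*(-36) + 2*(-3) = 30; iterating: f(2)=30, f(3)=-102, f(4)=162, f(5)=-366, f(6)=690, f(7)=-1422, f(8)=2802, f(9)=-5646, f(10)=11250, f(11)=-22542, f(12)=45042, f(13)=-90126, f(14)=180210, f(15)=-360462, f(16)=720882, f(17)=-1441806, f(18)=2883570; answer 2883570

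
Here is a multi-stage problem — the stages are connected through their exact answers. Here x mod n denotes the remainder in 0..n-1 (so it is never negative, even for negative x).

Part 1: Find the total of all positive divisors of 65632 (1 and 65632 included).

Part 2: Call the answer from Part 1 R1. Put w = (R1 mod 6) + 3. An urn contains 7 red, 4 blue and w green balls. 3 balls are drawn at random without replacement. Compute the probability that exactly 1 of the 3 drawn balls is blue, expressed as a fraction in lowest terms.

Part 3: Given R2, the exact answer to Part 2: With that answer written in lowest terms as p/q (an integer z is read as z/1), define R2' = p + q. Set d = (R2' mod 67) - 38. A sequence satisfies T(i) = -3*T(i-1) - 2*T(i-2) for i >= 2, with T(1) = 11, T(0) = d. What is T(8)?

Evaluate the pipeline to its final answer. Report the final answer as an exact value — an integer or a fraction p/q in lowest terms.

6339

Part 1: 65632 = 2^5 * 7 * 293; sigma = (1 + 2 + 4 + 8 + 16 + 32) * (1 + 7) * (1 + 293) = 63 * 8 * 294 = 148176; answer 148176
Part 2: R1 = 148176; w = 3; total draws C(14,3) = 364; favorable C(4,1)*C(10,2) = 180; P = 45/91; answer 45/91
Part 3: R2 = 45/91; threaded value p + q = 136; d = -36; T(2) = -3*(11) - 2*(-36) = 39; iterating: T(2)=39, T(3)=-139, T(4)=339, T(5)=-739, T(6)=1539, T(7)=-3139, T(8)=6339; answer 6339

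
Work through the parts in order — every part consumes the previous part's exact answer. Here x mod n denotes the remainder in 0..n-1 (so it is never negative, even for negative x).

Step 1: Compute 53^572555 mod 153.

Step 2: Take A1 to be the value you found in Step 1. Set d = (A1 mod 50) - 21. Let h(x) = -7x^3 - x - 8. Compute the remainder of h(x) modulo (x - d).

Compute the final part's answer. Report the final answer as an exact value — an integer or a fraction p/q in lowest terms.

Step 1: squarings mod 153: 53^1=53, 53^2=55, 53^4=118, 53^8=1, 53^16=1, 53^32=1, 53^64=1, 53^128=1, 53^256=1, 53^512=1, 53^1024=1, 53^2048=1, 53^4096=1, 53^8192=1, 53^16384=1, 53^32768=1, 53^65536=1, 53^131072=1, 53^262144=1, 53^524288=1; 53^572555 = 53^1 * 53^2 * 53^8 * 53^128 * 53^1024 * 53^2048 * 53^4096 * 53^8192 * 53^32768 * 53^524288 = 8 (mod 153); answer 8
Step 2: A1 = 8; d = -13; remainder = value at the root: -7*(-13)^3 - 1*(-13)^1 - 8 = (15379) + (13) + (-8) = 15384; answer 15384

15384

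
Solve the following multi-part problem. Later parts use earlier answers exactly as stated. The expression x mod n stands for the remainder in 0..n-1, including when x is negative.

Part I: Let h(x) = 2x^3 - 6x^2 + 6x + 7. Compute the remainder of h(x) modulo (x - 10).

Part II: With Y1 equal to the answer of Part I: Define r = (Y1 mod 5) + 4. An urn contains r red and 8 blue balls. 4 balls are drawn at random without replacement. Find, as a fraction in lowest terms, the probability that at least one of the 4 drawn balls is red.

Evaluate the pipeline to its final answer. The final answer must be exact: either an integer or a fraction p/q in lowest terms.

Part I: remainder = value at the root: 2*(10)^3 - 6*(10)^2 + 6*(10)^1 + 7 = (2000) + (-600) + (60) + (7) = 1467; answer 1467
Part II: Y1 = 1467; r = 6; total draws C(14,4) = 1001; complement C(8,4) = 70; favorable 1001 - 70 = 931; P = 133/143; answer 133/143

133/143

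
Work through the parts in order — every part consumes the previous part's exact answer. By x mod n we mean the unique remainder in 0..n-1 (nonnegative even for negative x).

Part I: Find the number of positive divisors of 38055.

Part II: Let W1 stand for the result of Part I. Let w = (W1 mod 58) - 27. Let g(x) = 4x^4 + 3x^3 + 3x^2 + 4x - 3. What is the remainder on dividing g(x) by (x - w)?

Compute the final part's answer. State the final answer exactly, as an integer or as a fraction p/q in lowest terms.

54887

Part I: 38055 = 3 * 5 * 43 * 59; number of divisors = (1+1) * (1+1) * (1+1) * (1+1) = 16; answer 16
Part II: W1 = 16; w = -11; remainder = value at the root: 4*(-11)^4 + 3*(-11)^3 + 3*(-11)^2 + 4*(-11)^1 - 3 = (58564) + (-3993) + (363) + (-44) + (-3) = 54887; answer 54887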